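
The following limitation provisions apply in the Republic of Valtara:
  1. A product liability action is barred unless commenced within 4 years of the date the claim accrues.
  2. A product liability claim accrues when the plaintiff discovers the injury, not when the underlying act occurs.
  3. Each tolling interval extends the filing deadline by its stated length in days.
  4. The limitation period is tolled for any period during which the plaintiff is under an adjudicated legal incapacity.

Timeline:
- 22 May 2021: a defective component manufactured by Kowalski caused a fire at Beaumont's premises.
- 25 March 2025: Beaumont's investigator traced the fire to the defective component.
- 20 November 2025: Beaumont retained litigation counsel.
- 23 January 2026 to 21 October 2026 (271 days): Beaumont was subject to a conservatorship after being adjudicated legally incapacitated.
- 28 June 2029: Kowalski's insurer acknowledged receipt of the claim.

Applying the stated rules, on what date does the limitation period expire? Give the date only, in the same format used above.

21 December 2029

Accrual is tied to discovery, so the period began on 25 March 2025 rather than on 22 May 2021 when the act occurred.
Adding the 4 years base period to 25 March 2025 gives a deadline of 25 March 2029, before any tolling.
Because the plaintiff's legal incapacity ran from 23 January 2026 to 21 October 2026, the deadline is extended by 271 days to 21 December 2029.
None of the other events listed affects the running of the period under the stated rules.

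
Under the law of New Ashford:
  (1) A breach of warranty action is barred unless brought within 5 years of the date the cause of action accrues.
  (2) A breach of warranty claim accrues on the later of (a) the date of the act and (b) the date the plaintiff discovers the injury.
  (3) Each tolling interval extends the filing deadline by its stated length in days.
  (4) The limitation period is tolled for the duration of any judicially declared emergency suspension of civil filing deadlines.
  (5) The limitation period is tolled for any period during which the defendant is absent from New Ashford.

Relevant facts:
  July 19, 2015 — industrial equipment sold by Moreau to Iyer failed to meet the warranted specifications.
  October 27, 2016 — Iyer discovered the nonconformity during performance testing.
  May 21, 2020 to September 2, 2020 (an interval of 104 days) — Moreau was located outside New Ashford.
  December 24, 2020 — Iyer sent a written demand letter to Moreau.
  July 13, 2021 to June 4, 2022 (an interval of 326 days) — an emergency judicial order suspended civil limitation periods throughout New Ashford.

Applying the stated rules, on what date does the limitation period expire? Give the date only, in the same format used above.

December 31, 2022

Taking the later of the act (July 19, 2015) and discovery (October 27, 2016), the claim accrued on October 27, 2016.
The untolled deadline — 5 years after October 27, 2016 — is October 27, 2021.
Because the defendant's absence from the jurisdiction ran from May 21, 2020 to September 2, 2020, the deadline is extended by 104 days to February 8, 2022.
Because the emergency suspension of filing deadlines ran from July 13, 2021 to June 4, 2022, the deadline is extended by 326 days to December 31, 2022.
The other events in the timeline have no effect on the limitation period under the stated rules.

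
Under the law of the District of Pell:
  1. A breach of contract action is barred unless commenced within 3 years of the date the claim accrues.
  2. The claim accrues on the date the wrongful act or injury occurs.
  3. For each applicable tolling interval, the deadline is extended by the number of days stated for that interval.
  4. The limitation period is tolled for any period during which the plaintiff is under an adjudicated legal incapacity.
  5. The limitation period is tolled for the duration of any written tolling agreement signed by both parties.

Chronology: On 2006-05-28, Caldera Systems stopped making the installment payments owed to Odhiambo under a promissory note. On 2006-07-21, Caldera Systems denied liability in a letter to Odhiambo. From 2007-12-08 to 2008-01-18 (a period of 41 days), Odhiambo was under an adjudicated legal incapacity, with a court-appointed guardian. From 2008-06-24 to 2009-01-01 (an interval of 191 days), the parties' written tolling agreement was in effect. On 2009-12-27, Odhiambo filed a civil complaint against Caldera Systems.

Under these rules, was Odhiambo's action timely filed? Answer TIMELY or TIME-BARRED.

The claim accrued on 2006-05-28, when the wrongful act occurred.
The untolled deadline — 3 years after 2006-05-28 — is 2009-05-28.
The period was tolled for 41 days by the plaintiff's legal incapacity (2007-12-08 to 2008-01-18), pushing the deadline to 2009-07-08.
The written tolling agreement from 2008-06-24 to 2009-01-01 tolled the period for 191 days, extending the deadline to 2010-01-15.
The other events in the timeline have no effect on the limitation period under the stated rules.
Odhiambo filed on 2009-12-27, before the 2010-01-15 deadline, so the action is timely.

TIMELY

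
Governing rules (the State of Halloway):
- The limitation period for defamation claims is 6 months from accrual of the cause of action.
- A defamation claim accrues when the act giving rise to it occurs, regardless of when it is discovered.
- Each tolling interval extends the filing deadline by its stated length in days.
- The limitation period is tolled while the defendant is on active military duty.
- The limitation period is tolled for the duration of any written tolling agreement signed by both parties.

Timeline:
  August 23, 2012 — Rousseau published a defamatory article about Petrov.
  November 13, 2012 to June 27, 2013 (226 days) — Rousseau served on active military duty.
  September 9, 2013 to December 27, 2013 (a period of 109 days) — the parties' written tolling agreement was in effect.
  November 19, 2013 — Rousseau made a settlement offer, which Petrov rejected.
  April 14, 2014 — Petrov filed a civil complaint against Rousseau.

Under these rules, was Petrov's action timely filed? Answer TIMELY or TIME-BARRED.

TIME-BARRED

The limitation period began to run on August 23, 2012.
6 months from August 23, 2012 is February 23, 2013.
The defendant's active military service from November 13, 2012 to June 27, 2013 tolled the period for 226 days, extending the deadline to October 7, 2013.
Because the written tolling agreement ran from September 9, 2013 to December 27, 2013, the deadline is extended by 109 days to January 24, 2014.
Nothing else in the chronology tolls or restarts the period.
Filing on April 14, 2014 missed the January 24, 2014 deadline — the action is time-barred.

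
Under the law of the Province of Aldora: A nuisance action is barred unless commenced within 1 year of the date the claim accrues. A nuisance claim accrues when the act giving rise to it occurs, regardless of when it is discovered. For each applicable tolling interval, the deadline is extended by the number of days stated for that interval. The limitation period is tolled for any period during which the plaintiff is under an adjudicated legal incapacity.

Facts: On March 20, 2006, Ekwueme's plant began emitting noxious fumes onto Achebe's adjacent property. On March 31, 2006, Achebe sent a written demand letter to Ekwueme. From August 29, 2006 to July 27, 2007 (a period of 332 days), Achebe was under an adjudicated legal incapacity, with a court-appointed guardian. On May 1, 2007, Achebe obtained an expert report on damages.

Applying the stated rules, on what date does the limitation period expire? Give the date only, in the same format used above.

The claim accrued on March 20, 2006, the date of the act.
1 year from March 20, 2006 is March 20, 2007.
Because the plaintiff's legal incapacity ran from August 29, 2006 to July 27, 2007, the deadline is extended by 332 days to February 15, 2008.
The other events in the timeline have no effect on the limitation period under the stated rules.

February 15, 2008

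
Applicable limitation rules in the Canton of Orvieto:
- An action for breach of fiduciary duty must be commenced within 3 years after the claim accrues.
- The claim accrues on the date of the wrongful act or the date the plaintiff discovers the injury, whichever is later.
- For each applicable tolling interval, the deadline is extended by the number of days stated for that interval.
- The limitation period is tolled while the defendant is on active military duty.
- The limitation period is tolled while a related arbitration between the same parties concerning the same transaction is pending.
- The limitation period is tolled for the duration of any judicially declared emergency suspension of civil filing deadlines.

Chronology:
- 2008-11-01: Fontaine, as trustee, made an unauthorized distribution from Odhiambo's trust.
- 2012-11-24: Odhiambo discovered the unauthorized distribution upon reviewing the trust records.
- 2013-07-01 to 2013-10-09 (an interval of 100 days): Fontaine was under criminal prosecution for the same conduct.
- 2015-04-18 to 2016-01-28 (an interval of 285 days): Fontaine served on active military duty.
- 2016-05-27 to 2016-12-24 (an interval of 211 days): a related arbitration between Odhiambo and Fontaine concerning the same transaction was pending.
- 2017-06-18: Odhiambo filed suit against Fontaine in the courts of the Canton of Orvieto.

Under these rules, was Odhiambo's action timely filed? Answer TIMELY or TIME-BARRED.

Because discovery on 2012-11-24 post-dates the 2008-11-01 act, accrual under the later-of rule falls on 2012-11-24.
The untolled deadline — 3 years after 2012-11-24 — is 2015-11-24.
The period was tolled for 285 days by the defendant's active military service (2015-04-18 to 2016-01-28), pushing the deadline to 2016-09-04.
The period was tolled for 211 days by the pending related arbitration (2016-05-27 to 2016-12-24), pushing the deadline to 2017-04-03.
No stated provision tolls the period for a criminal prosecution, so the interval from 2013-07-01 to 2013-10-09 has no effect on the deadline.
Filing on 2017-06-18 missed the 2017-04-03 deadline — the action is time-barred.

TIME-BARRED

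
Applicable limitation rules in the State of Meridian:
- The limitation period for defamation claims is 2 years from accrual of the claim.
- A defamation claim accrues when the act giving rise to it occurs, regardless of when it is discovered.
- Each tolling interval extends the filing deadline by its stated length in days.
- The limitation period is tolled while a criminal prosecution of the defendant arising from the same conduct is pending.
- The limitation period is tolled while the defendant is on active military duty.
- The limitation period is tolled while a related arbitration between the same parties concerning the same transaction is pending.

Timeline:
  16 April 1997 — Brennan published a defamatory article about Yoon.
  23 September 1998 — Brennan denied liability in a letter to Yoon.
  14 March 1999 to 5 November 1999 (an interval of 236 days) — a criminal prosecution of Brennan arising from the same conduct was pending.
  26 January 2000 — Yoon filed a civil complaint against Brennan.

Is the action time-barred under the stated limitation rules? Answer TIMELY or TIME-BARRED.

The claim accrued on 16 April 1997, when the wrongful act occurred.
2 years from 16 April 1997 is 16 April 1999.
The period was tolled for 236 days by the pending criminal prosecution (14 March 1999 to 5 November 1999), pushing the deadline to 8 December 1999.
None of the other events listed affects the running of the period under the stated rules.
Filing on 26 January 2000 missed the 8 December 1999 deadline — the action is time-barred.

TIME-BARRED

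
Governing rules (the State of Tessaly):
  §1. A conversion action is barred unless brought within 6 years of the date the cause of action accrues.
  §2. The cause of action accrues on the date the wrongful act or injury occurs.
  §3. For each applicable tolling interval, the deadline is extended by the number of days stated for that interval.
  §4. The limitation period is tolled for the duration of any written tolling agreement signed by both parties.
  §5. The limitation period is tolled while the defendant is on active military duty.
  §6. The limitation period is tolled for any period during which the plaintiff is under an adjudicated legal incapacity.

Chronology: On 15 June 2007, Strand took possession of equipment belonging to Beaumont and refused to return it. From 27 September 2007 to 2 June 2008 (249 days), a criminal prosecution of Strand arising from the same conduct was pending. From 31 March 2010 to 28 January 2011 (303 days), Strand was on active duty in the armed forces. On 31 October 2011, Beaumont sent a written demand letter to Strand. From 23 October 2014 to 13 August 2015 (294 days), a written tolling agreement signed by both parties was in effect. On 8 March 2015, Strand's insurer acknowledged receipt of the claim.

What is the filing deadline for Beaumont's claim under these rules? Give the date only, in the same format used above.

The limitation period began to run on 15 June 2007.
The untolled deadline — 6 years after 15 June 2007 — is 15 June 2013.
The period was tolled for 303 days by the defendant's active military service (31 March 2010 to 28 January 2011), pushing the deadline to 14 April 2014.
The written tolling agreement from 23 October 2014 to 13 August 2015 began after the period had already run on 14 April 2014, so it has no tolling effect.
Although a criminal prosecution ran from 27 September 2007 to 2 June 2008, the stated rules do not make that a tolling event, so it is disregarded.
The other events in the timeline have no effect on the limitation period under the stated rules.

14 April 2014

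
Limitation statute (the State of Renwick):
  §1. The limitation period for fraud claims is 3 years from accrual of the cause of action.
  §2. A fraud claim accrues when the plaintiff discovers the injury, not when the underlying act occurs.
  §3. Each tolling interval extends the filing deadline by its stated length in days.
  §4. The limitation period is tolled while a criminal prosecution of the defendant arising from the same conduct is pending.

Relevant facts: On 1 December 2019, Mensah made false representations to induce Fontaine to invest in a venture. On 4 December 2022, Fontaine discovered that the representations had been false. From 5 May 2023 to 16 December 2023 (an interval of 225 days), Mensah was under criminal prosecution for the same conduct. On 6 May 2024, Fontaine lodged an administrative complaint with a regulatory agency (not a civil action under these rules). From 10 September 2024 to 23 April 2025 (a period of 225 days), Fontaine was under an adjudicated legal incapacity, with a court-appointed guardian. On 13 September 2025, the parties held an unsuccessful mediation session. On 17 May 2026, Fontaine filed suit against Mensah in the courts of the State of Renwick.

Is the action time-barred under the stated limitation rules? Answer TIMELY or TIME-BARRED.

TIMELY

Accrual is tied to discovery, so the period began on 4 December 2022 rather than on 1 December 2019 when the act occurred.
3 years from 4 December 2022 is 4 December 2025.
The period was tolled for 225 days by the pending criminal prosecution (5 May 2023 to 16 December 2023), pushing the deadline to 17 July 2026.
No stated provision tolls the period for the plaintiff's incapacity, so the interval from 10 September 2024 to 23 April 2025 has no effect on the deadline.
The other events in the timeline have no effect on the limitation period under the stated rules.
The 17 May 2026 filing precedes the 17 July 2026 deadline; the claim is timely.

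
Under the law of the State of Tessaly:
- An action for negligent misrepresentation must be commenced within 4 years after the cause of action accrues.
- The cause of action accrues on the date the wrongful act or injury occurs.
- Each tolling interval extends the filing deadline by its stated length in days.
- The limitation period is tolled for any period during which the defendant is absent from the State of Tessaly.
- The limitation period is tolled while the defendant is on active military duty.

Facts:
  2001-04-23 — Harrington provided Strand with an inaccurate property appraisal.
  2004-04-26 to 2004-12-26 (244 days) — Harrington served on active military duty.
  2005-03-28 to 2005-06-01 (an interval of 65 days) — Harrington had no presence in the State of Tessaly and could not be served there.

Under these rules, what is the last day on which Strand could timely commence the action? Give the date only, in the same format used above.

2006-02-26

The limitation period began to run on 2001-04-23.
Adding the 4 years base period to 2001-04-23 gives a deadline of 2005-04-23, before any tolling.
The defendant's active military service from 2004-04-26 to 2004-12-26 tolled the period for 244 days, extending the deadline to 2005-12-23.
The defendant's absence from the jurisdiction from 2005-03-28 to 2005-06-01 tolled the period for 65 days, extending the deadline to 2006-02-26.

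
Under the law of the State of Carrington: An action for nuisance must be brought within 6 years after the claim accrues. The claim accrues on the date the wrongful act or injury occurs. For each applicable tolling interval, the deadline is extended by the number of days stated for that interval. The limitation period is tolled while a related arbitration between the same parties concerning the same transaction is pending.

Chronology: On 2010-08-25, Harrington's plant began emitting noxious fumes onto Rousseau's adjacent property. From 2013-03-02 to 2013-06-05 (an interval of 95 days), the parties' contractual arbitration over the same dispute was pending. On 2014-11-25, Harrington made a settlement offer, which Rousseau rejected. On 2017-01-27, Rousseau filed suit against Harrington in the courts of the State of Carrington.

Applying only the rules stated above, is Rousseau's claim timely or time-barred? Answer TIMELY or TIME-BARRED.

The claim accrued on 2010-08-25, when the wrongful act occurred.
Adding the 6 years base period to 2010-08-25 gives a deadline of 2016-08-25, before any tolling.
The period was tolled for 95 days by the pending related arbitration (2013-03-02 to 2013-06-05), pushing the deadline to 2016-11-28.
The other events in the timeline have no effect on the limitation period under the stated rules.
The 2017-01-27 filing falls after the 2016-11-28 deadline; the claim is time-barred.

TIME-BARRED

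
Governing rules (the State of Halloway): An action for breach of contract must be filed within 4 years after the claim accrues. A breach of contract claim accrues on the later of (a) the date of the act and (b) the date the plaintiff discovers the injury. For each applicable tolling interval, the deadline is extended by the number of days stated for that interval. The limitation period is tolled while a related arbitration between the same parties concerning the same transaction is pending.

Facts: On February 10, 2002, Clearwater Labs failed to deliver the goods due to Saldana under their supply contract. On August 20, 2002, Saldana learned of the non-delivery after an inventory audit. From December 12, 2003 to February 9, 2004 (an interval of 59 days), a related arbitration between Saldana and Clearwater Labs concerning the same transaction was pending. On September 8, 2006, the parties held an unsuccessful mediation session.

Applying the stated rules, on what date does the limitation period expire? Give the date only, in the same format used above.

October 18, 2006

Because discovery on August 20, 2002 post-dates the February 10, 2002 act, accrual under the later-of rule falls on August 20, 2002.
4 years from August 20, 2002 is August 20, 2006.
The pending related arbitration from December 12, 2003 to February 9, 2004 tolled the period for 59 days, extending the deadline to October 18, 2006.
Nothing else in the chronology tolls or restarts the period.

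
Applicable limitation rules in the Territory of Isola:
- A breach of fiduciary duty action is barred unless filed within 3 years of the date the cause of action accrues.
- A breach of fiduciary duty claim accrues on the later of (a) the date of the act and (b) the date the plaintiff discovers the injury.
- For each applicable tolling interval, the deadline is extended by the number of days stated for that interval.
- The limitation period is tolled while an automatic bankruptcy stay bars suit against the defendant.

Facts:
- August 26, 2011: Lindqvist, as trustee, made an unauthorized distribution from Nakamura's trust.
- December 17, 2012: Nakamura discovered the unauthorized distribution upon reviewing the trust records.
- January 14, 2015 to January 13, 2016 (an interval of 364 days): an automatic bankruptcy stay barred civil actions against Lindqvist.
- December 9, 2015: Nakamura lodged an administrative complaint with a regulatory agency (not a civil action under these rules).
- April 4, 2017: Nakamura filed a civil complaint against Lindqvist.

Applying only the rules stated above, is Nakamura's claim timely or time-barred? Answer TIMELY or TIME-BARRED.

TIME-BARRED

Because discovery on December 17, 2012 post-dates the August 26, 2011 act, accrual under the later-of rule falls on December 17, 2012.
Adding the 3 years base period to December 17, 2012 gives a deadline of December 17, 2015, before any tolling.
The period was tolled for 364 days by the automatic bankruptcy stay (January 14, 2015 to January 13, 2016), pushing the deadline to December 15, 2016.
None of the other events listed affects the running of the period under the stated rules.
Nakamura filed on April 4, 2017, after the December 15, 2016 deadline, so the action is time-barred.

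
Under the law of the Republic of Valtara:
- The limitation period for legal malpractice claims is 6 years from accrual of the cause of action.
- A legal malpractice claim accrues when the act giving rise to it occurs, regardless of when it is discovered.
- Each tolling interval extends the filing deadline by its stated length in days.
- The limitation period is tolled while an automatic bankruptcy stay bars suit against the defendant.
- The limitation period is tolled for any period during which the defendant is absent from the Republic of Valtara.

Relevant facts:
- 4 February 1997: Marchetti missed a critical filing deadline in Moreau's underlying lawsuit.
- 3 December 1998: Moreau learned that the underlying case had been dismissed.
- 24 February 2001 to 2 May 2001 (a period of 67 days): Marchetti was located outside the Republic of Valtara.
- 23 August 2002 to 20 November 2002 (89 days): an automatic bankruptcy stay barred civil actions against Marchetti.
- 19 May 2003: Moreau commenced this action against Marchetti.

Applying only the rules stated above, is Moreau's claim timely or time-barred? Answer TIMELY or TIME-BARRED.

TIMELY

Accrual is governed by the date of the act, so the period began to run on 4 February 1997; the later discovery on 3 December 1998 is irrelevant under the stated rule.
Adding the 6 years base period to 4 February 1997 gives a deadline of 4 February 2003, before any tolling.
Because the defendant's absence from the jurisdiction ran from 24 February 2001 to 2 May 2001, the deadline is extended by 67 days to 12 April 2003.
The period was tolled for 89 days by the automatic bankruptcy stay (23 August 2002 to 20 November 2002), pushing the deadline to 10 July 2003.
The 19 May 2003 filing precedes the 10 July 2003 deadline; the claim is timely.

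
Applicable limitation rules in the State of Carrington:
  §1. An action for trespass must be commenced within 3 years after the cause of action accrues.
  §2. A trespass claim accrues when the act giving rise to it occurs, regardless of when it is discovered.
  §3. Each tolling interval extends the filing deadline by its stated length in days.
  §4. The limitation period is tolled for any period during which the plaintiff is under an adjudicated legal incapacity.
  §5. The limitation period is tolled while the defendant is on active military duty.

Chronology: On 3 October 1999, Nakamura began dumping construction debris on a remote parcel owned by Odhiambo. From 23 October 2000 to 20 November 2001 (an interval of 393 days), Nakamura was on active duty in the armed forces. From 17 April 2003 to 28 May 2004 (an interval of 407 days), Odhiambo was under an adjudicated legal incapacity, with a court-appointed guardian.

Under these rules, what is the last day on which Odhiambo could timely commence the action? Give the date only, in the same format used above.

11 December 2004

The cause of action accrued on 3 October 1999, the date of the act.
The untolled deadline — 3 years after 3 October 1999 — is 3 October 2002.
Because the defendant's active military service ran from 23 October 2000 to 20 November 2001, the deadline is extended by 393 days to 31 October 2003.
The plaintiff's legal incapacity from 17 April 2003 to 28 May 2004 tolled the period for 407 days, extending the deadline to 11 December 2004.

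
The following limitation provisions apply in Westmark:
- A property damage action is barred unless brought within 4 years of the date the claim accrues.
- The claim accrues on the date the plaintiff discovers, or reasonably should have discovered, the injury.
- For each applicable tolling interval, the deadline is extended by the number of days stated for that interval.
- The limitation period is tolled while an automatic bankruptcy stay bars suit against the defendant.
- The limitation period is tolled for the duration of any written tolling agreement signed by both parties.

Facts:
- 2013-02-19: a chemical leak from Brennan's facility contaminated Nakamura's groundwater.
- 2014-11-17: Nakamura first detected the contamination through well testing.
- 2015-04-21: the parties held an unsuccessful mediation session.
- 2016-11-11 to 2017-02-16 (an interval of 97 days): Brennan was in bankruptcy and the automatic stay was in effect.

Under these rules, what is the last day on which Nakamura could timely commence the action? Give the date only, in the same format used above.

Under the discovery rule, the claim accrued on 2014-11-17, when Nakamura discovered the injury — not on the 2013-02-19 date of the underlying act.
Adding the 4 years base period to 2014-11-17 gives a deadline of 2018-11-17, before any tolling.
Because the automatic bankruptcy stay ran from 2016-11-11 to 2017-02-16, the deadline is extended by 97 days to 2019-02-22.
None of the other events listed affects the running of the period under the stated rules.

2019-02-22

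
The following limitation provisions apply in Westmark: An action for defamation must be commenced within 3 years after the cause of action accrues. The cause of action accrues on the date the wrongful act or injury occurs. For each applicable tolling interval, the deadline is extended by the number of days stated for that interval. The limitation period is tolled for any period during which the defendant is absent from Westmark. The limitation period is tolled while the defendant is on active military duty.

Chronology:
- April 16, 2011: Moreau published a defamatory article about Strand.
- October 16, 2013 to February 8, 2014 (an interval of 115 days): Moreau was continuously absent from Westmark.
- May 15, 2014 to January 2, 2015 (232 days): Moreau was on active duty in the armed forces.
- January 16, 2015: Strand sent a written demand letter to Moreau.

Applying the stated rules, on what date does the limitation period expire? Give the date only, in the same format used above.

March 29, 2015

The limitation period began to run on April 16, 2011.
3 years from April 16, 2011 is April 16, 2014.
The period was tolled for 115 days by the defendant's absence from the jurisdiction (October 16, 2013 to February 8, 2014), pushing the deadline to August 9, 2014.
The period was tolled for 232 days by the defendant's active military service (May 15, 2014 to January 2, 2015), pushing the deadline to March 29, 2015.
The other events in the timeline have no effect on the limitation period under the stated rules.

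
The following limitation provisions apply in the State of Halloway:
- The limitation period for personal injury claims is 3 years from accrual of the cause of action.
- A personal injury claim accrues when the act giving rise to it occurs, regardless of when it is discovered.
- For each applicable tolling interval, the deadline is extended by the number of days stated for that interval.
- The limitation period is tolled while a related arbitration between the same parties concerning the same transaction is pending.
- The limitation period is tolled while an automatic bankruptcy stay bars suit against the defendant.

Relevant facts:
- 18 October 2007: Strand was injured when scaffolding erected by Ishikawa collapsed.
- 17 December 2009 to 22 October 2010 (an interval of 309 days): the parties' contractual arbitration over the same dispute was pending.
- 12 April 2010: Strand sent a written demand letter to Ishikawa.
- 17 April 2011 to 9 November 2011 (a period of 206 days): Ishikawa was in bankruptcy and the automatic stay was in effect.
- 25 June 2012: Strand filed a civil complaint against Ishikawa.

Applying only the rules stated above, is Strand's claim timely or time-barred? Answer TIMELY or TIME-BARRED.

TIME-BARRED

The cause of action accrued on 18 October 2007, the date of the act.
3 years from 18 October 2007 is 18 October 2010.
The period was tolled for 309 days by the pending related arbitration (17 December 2009 to 22 October 2010), pushing the deadline to 23 August 2011.
The period was tolled for 206 days by the automatic bankruptcy stay (17 April 2011 to 9 November 2011), pushing the deadline to 16 March 2012.
Nothing else in the chronology tolls or restarts the period.
Filing on 25 June 2012 missed the 16 March 2012 deadline — the action is time-barred.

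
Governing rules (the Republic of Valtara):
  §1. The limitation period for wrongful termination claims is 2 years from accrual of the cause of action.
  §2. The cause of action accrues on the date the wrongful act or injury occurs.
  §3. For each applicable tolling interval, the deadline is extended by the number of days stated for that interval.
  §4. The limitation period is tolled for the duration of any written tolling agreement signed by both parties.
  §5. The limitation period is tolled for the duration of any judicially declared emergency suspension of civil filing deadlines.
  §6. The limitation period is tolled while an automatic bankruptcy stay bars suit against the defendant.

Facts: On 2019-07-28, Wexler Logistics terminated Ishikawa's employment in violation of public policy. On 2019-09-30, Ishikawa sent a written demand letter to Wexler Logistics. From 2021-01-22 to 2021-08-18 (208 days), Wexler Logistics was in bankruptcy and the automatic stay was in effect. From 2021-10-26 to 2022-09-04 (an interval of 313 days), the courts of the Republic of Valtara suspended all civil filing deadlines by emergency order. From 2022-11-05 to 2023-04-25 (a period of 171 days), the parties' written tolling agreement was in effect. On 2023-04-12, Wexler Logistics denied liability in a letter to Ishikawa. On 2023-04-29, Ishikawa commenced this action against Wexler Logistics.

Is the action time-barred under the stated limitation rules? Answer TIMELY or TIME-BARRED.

The claim accrued on 2019-07-28, when the wrongful act occurred.
Adding the 2 years base period to 2019-07-28 gives a deadline of 2021-07-28, before any tolling.
Because the automatic bankruptcy stay ran from 2021-01-22 to 2021-08-18, the deadline is extended by 208 days to 2022-02-21.
Because the emergency suspension of filing deadlines ran from 2021-10-26 to 2022-09-04, the deadline is extended by 313 days to 2022-12-31.
Because the written tolling agreement ran from 2022-11-05 to 2023-04-25, the deadline is extended by 171 days to 2023-06-20.
The other events in the timeline have no effect on the limitation period under the stated rules.
Ishikawa filed on 2023-04-29, before the 2023-06-20 deadline, so the action is timely.

TIMELY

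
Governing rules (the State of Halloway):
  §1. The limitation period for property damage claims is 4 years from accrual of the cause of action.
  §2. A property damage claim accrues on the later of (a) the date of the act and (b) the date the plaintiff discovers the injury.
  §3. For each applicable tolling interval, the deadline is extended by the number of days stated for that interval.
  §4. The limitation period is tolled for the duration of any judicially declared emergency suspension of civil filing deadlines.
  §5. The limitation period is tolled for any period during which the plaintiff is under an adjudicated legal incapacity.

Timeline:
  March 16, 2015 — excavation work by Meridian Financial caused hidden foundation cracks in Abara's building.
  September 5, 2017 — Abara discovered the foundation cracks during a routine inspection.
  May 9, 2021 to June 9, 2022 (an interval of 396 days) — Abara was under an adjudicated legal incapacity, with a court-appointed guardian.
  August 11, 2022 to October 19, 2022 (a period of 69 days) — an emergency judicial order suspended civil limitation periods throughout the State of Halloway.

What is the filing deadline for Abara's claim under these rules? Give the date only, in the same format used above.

December 14, 2022

The claim accrued on September 5, 2017 — the later of the March 16, 2015 act and the September 5, 2017 discovery.
The untolled deadline — 4 years after September 5, 2017 — is September 5, 2021.
The plaintiff's legal incapacity from May 9, 2021 to June 9, 2022 tolled the period for 396 days, extending the deadline to October 6, 2022.
The period was tolled for 69 days by the emergency suspension of filing deadlines (August 11, 2022 to October 19, 2022), pushing the deadline to December 14, 2022.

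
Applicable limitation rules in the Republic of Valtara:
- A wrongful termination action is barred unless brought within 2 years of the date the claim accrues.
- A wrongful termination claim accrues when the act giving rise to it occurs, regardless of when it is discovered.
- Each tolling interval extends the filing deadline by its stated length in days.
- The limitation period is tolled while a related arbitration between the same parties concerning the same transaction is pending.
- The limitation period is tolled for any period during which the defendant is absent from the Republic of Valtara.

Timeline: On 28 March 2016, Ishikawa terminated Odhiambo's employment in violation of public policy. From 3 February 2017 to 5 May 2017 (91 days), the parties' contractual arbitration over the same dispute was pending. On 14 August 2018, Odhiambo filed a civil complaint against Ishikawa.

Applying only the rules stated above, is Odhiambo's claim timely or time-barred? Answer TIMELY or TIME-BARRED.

The limitation period began to run on 28 March 2016.
The untolled deadline — 2 years after 28 March 2016 — is 28 March 2018.
The period was tolled for 91 days by the pending related arbitration (3 February 2017 to 5 May 2017), pushing the deadline to 27 June 2018.
Filing on 14 August 2018 missed the 27 June 2018 deadline — the action is time-barred.

TIME-BARRED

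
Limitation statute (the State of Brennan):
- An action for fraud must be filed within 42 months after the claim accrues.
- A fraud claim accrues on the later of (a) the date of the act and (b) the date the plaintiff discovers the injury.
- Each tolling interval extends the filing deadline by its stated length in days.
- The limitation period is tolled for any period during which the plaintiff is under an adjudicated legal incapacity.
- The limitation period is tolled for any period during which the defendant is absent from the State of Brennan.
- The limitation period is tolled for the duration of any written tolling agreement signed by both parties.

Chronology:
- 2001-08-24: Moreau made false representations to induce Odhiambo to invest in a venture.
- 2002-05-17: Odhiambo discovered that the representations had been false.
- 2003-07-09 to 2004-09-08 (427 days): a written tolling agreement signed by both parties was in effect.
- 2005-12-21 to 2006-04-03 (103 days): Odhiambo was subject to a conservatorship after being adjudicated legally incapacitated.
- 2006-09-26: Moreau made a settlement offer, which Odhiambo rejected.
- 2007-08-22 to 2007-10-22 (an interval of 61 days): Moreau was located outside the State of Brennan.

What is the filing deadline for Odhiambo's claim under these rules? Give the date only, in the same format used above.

2007-05-01

The claim accrued on 2002-05-17 — the later of the 2001-08-24 act and the 2002-05-17 discovery.
42 months from 2002-05-17 is 2005-11-17.
The written tolling agreement from 2003-07-09 to 2004-09-08 tolled the period for 427 days, extending the deadline to 2007-01-18.
Because the plaintiff's legal incapacity ran from 2005-12-21 to 2006-04-03, the deadline is extended by 103 days to 2007-05-01.
By the time the defendant's absence from the jurisdiction began on 2007-08-22, the limitation period had already expired on 2007-05-01; that interval cannot revive it.
The other events in the timeline have no effect on the limitation period under the stated rules.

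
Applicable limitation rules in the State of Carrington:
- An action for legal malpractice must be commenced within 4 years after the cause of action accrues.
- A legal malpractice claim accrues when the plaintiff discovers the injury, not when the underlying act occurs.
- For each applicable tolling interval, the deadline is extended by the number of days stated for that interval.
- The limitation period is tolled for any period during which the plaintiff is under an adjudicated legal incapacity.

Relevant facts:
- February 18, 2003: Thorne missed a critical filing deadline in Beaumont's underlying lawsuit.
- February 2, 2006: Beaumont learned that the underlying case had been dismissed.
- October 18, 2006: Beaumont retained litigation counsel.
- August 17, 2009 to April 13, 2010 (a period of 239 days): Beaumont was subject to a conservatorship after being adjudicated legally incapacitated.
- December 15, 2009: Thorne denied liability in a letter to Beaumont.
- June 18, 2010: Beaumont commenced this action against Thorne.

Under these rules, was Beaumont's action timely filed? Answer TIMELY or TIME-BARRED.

TIMELY

The claim did not accrue until Beaumont discovered the injury on February 2, 2006; the February 18, 2003 act date does not start the clock under the stated rule.
The untolled deadline — 4 years after February 2, 2006 — is February 2, 2010.
Because the plaintiff's legal incapacity ran from August 17, 2009 to April 13, 2010, the deadline is extended by 239 days to September 29, 2010.
The other events in the timeline have no effect on the limitation period under the stated rules.
The June 18, 2010 filing precedes the September 29, 2010 deadline; the claim is timely.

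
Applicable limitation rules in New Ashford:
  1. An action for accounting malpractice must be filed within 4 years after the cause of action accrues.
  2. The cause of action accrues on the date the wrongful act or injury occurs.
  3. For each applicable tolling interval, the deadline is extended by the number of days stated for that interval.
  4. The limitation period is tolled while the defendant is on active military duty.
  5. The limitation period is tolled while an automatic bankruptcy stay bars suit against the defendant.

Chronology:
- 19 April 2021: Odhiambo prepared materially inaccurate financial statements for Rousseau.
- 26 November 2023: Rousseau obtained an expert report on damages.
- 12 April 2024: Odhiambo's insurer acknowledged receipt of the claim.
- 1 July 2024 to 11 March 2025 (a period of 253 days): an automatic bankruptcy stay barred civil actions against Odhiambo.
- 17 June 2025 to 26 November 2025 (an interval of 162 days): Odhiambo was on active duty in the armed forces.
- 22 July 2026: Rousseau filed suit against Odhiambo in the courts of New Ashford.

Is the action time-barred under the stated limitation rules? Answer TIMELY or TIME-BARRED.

The limitation period began to run on 19 April 2021.
4 years from 19 April 2021 is 19 April 2025.
The period was tolled for 253 days by the automatic bankruptcy stay (1 July 2024 to 11 March 2025), pushing the deadline to 28 December 2025.
Because the defendant's active military service ran from 17 June 2025 to 26 November 2025, the deadline is extended by 162 days to 8 June 2026.
The other events in the timeline have no effect on the limitation period under the stated rules.
Filing on 22 July 2026 missed the 8 June 2026 deadline — the action is time-barred.

TIME-BARRED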